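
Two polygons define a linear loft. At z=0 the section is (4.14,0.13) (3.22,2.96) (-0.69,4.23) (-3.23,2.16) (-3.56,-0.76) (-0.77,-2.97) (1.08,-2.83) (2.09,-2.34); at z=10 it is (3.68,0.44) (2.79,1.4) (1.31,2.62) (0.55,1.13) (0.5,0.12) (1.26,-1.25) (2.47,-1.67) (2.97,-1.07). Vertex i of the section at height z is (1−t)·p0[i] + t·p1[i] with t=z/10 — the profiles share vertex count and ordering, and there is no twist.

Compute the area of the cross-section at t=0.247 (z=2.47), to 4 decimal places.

Cross-section at t=0.247: each vertex is (1-t)·p0[i] + t·p1[i].
  v1: (1-0.247)·(4.14,0.13) + 0.247·(3.68,0.44) = (4.0264,0.2066)
  v2: (1-0.247)·(3.22,2.96) + 0.247·(2.79,1.4) = (3.1138,2.5747)
  v3: (1-0.247)·(-0.69,4.23) + 0.247·(1.31,2.62) = (-0.1960,3.8323)
  v4: (1-0.247)·(-3.23,2.16) + 0.247·(0.55,1.13) = (-2.2963,1.9056)
  v5: (1-0.247)·(-3.56,-0.76) + 0.247·(0.5,0.12) = (-2.5572,-0.5426)
  v6: (1-0.247)·(-0.77,-2.97) + 0.247·(1.26,-1.25) = (-0.2686,-2.5452)
  v7: (1-0.247)·(1.08,-2.83) + 0.247·(2.47,-1.67) = (1.4233,-2.5435)
  v8: (1-0.247)·(2.09,-2.34) + 0.247·(2.97,-1.07) = (2.3074,-2.0263)
Shoelace sum Σ(x_i·y_{i+1} − x_{i+1}·y_i):
  i=1: 4.0264·2.5747 − 3.1138·0.2066 = +9.7234 (running +9.7234)
  i=2: 3.1138·3.8323 − -0.1960·2.5747 = +12.4377 (running +22.1611)
  i=3: -0.1960·1.9056 − -2.2963·3.8323 = +8.4268 (running +30.5880)
  i=4: -2.2963·-0.5426 − -2.5572·1.9056 = +6.1190 (running +36.7070)
  i=5: -2.5572·-2.5452 − -0.2686·-0.5426 = +6.3627 (running +43.0697)
  i=6: -0.2686·-2.5435 − 1.4233·-2.5452 = +4.3058 (running +47.3754)
  i=7: 1.4233·-2.0263 − 2.3074·-2.5435 = +2.9846 (running +50.3600)
  i=8: 2.3074·0.2066 − 4.0264·-2.0263 = +8.6353 (running +58.9954)
Area = |Σ|/2 = |58.9954|/2 = 29.4977

Area at t=0.247: 29.4977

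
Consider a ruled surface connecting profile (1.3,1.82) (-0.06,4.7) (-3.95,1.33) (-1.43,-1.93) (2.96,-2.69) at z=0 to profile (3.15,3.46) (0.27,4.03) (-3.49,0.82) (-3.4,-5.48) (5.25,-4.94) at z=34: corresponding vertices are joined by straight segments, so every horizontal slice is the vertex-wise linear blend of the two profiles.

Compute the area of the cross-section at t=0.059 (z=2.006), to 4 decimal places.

Cross-section at t=0.059: each vertex is (1-t)·p0[i] + t·p1[i].
  v1: (1-0.059)·(1.3,1.82) + 0.059·(3.15,3.46) = (1.4092,1.9168)
  v2: (1-0.059)·(-0.06,4.7) + 0.059·(0.27,4.03) = (-0.0405,4.6605)
  v3: (1-0.059)·(-3.95,1.33) + 0.059·(-3.49,0.82) = (-3.9229,1.2999)
  v4: (1-0.059)·(-1.43,-1.93) + 0.059·(-3.4,-5.48) = (-1.5462,-2.1395)
  v5: (1-0.059)·(2.96,-2.69) + 0.059·(5.25,-4.94) = (3.0951,-2.8228)
Shoelace sum Σ(x_i·y_{i+1} − x_{i+1}·y_i):
  i=1: 1.4092·4.6605 − -0.0405·1.9168 = +6.6450 (running +6.6450)
  i=2: -0.0405·1.2999 − -3.9229·4.6605 = +18.2297 (running +24.8747)
  i=3: -3.9229·-2.1395 − -1.5462·1.2999 = +10.4027 (running +35.2774)
  i=4: -1.5462·-2.8228 − 3.0951·-2.1395 = +10.9865 (running +46.2639)
  i=5: 3.0951·1.9168 − 1.4092·-2.8228 = +9.9103 (running +56.1741)
Area = |Σ|/2 = |56.1741|/2 = 28.0871

Area at t=0.059: 28.0871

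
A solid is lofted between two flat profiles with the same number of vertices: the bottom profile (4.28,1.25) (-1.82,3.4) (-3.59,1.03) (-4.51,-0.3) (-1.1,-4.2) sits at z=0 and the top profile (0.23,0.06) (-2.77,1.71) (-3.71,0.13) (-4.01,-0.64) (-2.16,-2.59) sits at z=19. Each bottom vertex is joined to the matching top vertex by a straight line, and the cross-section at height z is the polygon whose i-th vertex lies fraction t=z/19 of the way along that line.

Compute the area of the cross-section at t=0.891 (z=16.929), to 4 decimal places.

Area at t=0.891: 11.4025

Cross-section at t=0.891: each vertex is (1-t)·p0[i] + t·p1[i].
  v1: (1-0.891)·(4.28,1.25) + 0.891·(0.23,0.06) = (0.6714,0.1897)
  v2: (1-0.891)·(-1.82,3.4) + 0.891·(-2.77,1.71) = (-2.6664,1.8942)
  v3: (1-0.891)·(-3.59,1.03) + 0.891·(-3.71,0.13) = (-3.6969,0.2281)
  v4: (1-0.891)·(-4.51,-0.3) + 0.891·(-4.01,-0.64) = (-4.0645,-0.6029)
  v5: (1-0.891)·(-1.1,-4.2) + 0.891·(-2.16,-2.59) = (-2.0445,-2.7655)
Shoelace sum Σ(x_i·y_{i+1} − x_{i+1}·y_i):
  i=1: 0.6714·1.8942 − -2.6664·0.1897 = +1.7777 (running +1.7777)
  i=2: -2.6664·0.2281 − -3.6969·1.8942 = +6.3945 (running +8.1722)
  i=3: -3.6969·-0.6029 − -4.0645·0.2281 = +3.1561 (running +11.3284)
  i=4: -4.0645·-2.7655 − -2.0445·-0.6029 = +10.0076 (running +21.3360)
  i=5: -2.0445·0.1897 − 0.6714·-2.7655 = +1.4690 (running +22.8051)
Area = |Σ|/2 = |22.8051|/2 = 11.4025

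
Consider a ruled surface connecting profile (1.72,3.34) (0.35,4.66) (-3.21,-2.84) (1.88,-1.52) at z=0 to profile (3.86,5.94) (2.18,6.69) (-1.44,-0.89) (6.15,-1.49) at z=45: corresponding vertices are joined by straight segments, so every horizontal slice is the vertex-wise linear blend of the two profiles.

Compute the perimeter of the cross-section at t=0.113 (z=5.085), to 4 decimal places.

Cross-section at t=0.113: each vertex is (1-t)·p0[i] + t·p1[i].
  v1: (1-0.113)·(1.72,3.34) + 0.113·(3.86,5.94) = (1.9618,3.6338)
  v2: (1-0.113)·(0.35,4.66) + 0.113·(2.18,6.69) = (0.5568,4.8894)
  v3: (1-0.113)·(-3.21,-2.84) + 0.113·(-1.44,-0.89) = (-3.0100,-2.6196)
  v4: (1-0.113)·(1.88,-1.52) + 0.113·(6.15,-1.49) = (2.3625,-1.5166)
Perimeter = Σ |v_{i+1} − v_i|:
  edge 1→2: √(-1.4050² + 1.2556²) = 1.8843 (running 1.8843)
  edge 2→3: √(-3.5668² + -7.5090²) = 8.3131 (running 10.1974)
  edge 3→4: √(5.3725² + 1.1030²) = 5.4846 (running 15.6820)
  edge 4→1: √(-0.4007² + 5.1504²) = 5.1660 (running 20.8479)
Perimeter = 20.8479

Perimeter at t=0.113: 20.8479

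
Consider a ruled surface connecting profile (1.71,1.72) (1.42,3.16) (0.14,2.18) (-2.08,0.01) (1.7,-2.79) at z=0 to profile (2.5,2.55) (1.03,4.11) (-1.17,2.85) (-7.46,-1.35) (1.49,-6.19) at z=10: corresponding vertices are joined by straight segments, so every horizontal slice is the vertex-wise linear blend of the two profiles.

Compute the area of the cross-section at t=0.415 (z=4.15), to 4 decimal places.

Cross-section at t=0.415: each vertex is (1-t)·p0[i] + t·p1[i].
  v1: (1-0.415)·(1.71,1.72) + 0.415·(2.5,2.55) = (2.0378,2.0644)
  v2: (1-0.415)·(1.42,3.16) + 0.415·(1.03,4.11) = (1.2581,3.5543)
  v3: (1-0.415)·(0.14,2.18) + 0.415·(-1.17,2.85) = (-0.4036,2.4581)
  v4: (1-0.415)·(-2.08,0.01) + 0.415·(-7.46,-1.35) = (-4.3127,-0.5544)
  v5: (1-0.415)·(1.7,-2.79) + 0.415·(1.49,-6.19) = (1.6128,-4.2010)
Shoelace sum Σ(x_i·y_{i+1} − x_{i+1}·y_i):
  i=1: 2.0378·3.5543 − 1.2581·2.0644 = +4.6456 (running +4.6456)
  i=2: 1.2581·2.4581 − -0.4036·3.5543 = +4.5273 (running +9.1729)
  i=3: -0.4036·-0.5544 − -4.3127·2.4581 = +10.8246 (running +19.9975)
  i=4: -4.3127·-4.2010 − 1.6128·-0.5544 = +19.0118 (running +39.0093)
  i=5: 1.6128·2.0644 − 2.0378·-4.2010 = +11.8907 (running +50.9000)
Area = |Σ|/2 = |50.9000|/2 = 25.4500

Area at t=0.415: 25.4500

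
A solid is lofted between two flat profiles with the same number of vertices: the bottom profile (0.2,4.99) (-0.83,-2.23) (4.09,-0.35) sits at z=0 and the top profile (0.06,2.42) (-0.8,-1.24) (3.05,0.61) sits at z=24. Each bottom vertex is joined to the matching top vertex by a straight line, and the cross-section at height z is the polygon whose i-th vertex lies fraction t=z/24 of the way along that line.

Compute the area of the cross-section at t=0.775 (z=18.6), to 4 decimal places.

Cross-section at t=0.775: each vertex is (1-t)·p0[i] + t·p1[i].
  v1: (1-0.775)·(0.2,4.99) + 0.775·(0.06,2.42) = (0.0915,2.9982)
  v2: (1-0.775)·(-0.83,-2.23) + 0.775·(-0.8,-1.24) = (-0.8068,-1.4627)
  v3: (1-0.775)·(4.09,-0.35) + 0.775·(3.05,0.61) = (3.2840,0.3940)
Shoelace sum Σ(x_i·y_{i+1} − x_{i+1}·y_i):
  i=1: 0.0915·-1.4627 − -0.8068·2.9982 = +2.2850 (running +2.2850)
  i=2: -0.8068·0.3940 − 3.2840·-1.4627 = +4.4858 (running +6.7708)
  i=3: 3.2840·2.9982 − 0.0915·0.3940 = +9.8102 (running +16.5810)
Area = |Σ|/2 = |16.5810|/2 = 8.2905

Area at t=0.775: 8.2905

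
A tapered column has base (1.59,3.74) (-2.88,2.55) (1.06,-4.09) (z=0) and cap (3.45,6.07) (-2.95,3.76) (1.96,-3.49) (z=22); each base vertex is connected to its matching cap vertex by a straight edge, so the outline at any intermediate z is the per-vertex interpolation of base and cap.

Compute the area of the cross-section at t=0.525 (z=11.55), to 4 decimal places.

Cross-section at t=0.525: each vertex is (1-t)·p0[i] + t·p1[i].
  v1: (1-0.525)·(1.59,3.74) + 0.525·(3.45,6.07) = (2.5665,4.9633)
  v2: (1-0.525)·(-2.88,2.55) + 0.525·(-2.95,3.76) = (-2.9167,3.1852)
  v3: (1-0.525)·(1.06,-4.09) + 0.525·(1.96,-3.49) = (1.5325,-3.7750)
Shoelace sum Σ(x_i·y_{i+1} − x_{i+1}·y_i):
  i=1: 2.5665·3.1852 − -2.9167·4.9633 = +22.6515 (running +22.6515)
  i=2: -2.9167·-3.7750 − 1.5325·3.1852 = +6.1293 (running +28.7808)
  i=3: 1.5325·4.9633 − 2.5665·-3.7750 = +17.2947 (running +46.0756)
Area = |Σ|/2 = |46.0756|/2 = 23.0378

Area at t=0.525: 23.0378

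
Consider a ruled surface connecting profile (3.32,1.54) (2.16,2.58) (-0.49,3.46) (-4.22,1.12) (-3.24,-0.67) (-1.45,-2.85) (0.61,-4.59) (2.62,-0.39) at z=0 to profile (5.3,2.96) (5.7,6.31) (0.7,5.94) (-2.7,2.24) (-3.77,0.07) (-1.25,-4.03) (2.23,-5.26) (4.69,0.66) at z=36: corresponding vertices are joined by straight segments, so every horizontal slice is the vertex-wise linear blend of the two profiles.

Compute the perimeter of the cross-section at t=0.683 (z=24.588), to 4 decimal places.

Perimeter at t=0.683: 29.3952

Cross-section at t=0.683: each vertex is (1-t)·p0[i] + t·p1[i].
  v1: (1-0.683)·(3.32,1.54) + 0.683·(5.3,2.96) = (4.6723,2.5099)
  v2: (1-0.683)·(2.16,2.58) + 0.683·(5.7,6.31) = (4.5778,5.1276)
  v3: (1-0.683)·(-0.49,3.46) + 0.683·(0.7,5.94) = (0.3228,5.1538)
  v4: (1-0.683)·(-4.22,1.12) + 0.683·(-2.7,2.24) = (-3.1818,1.8850)
  v5: (1-0.683)·(-3.24,-0.67) + 0.683·(-3.77,0.07) = (-3.6020,-0.1646)
  v6: (1-0.683)·(-1.45,-2.85) + 0.683·(-1.25,-4.03) = (-1.3134,-3.6559)
  v7: (1-0.683)·(0.61,-4.59) + 0.683·(2.23,-5.26) = (1.7165,-5.0476)
  v8: (1-0.683)·(2.62,-0.39) + 0.683·(4.69,0.66) = (4.0338,0.3272)
Perimeter = Σ |v_{i+1} − v_i|:
  edge 1→2: √(-0.0945² + 2.6177²) = 2.6194 (running 2.6194)
  edge 2→3: √(-4.2550² + 0.0263²) = 4.2551 (running 6.8746)
  edge 3→4: √(-3.5046² + -3.2689²) = 4.7925 (running 11.6670)
  edge 4→5: √(-0.4201² + -2.0495²) = 2.0922 (running 13.7592)
  edge 5→6: √(2.2886² + -3.4914²) = 4.1746 (running 17.9338)
  edge 6→7: √(3.0299² + -1.3917²) = 3.3342 (running 21.2680)
  edge 7→8: √(2.3174² + 5.3748²) = 5.8530 (running 27.1210)
  edge 8→1: √(0.6385² + 2.1827²) = 2.2742 (running 29.3952)
Perimeter = 29.3952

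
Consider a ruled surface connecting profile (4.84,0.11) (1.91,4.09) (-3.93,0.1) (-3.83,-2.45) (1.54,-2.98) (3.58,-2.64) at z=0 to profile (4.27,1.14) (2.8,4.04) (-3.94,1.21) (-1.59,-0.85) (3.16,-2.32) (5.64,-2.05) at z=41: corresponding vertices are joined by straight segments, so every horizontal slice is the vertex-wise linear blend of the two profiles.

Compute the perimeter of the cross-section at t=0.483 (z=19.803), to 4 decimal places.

Cross-section at t=0.483: each vertex is (1-t)·p0[i] + t·p1[i].
  v1: (1-0.483)·(4.84,0.11) + 0.483·(4.27,1.14) = (4.5647,0.6075)
  v2: (1-0.483)·(1.91,4.09) + 0.483·(2.8,4.04) = (2.3399,4.0658)
  v3: (1-0.483)·(-3.93,0.1) + 0.483·(-3.94,1.21) = (-3.9348,0.6361)
  v4: (1-0.483)·(-3.83,-2.45) + 0.483·(-1.59,-0.85) = (-2.7481,-1.6772)
  v5: (1-0.483)·(1.54,-2.98) + 0.483·(3.16,-2.32) = (2.3225,-2.6612)
  v6: (1-0.483)·(3.58,-2.64) + 0.483·(5.64,-2.05) = (4.5750,-2.3550)
Perimeter = Σ |v_{i+1} − v_i|:
  edge 1→2: √(-2.2248² + 3.4584²) = 4.1122 (running 4.1122)
  edge 2→3: √(-6.2747² + -3.4297²) = 7.1509 (running 11.2630)
  edge 3→4: √(1.1867² + -2.3133²) = 2.6000 (running 13.8630)
  edge 4→5: √(5.0705² + -0.9840²) = 5.1651 (running 19.0282)
  edge 5→6: √(2.2525² + 0.3062²) = 2.2732 (running 21.3014)
  edge 6→1: √(-0.0103² + 2.9625²) = 2.9625 (running 24.2639)
Perimeter = 24.2639

Perimeter at t=0.483: 24.2639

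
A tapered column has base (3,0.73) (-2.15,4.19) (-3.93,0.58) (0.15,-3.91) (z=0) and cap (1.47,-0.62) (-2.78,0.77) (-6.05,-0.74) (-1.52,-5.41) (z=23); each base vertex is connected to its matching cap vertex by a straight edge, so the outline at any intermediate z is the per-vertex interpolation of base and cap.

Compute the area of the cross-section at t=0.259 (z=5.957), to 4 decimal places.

Area at t=0.259: 27.0687

Cross-section at t=0.259: each vertex is (1-t)·p0[i] + t·p1[i].
  v1: (1-0.259)·(3,0.73) + 0.259·(1.47,-0.62) = (2.6037,0.3804)
  v2: (1-0.259)·(-2.15,4.19) + 0.259·(-2.78,0.77) = (-2.3132,3.3042)
  v3: (1-0.259)·(-3.93,0.58) + 0.259·(-6.05,-0.74) = (-4.4791,0.2381)
  v4: (1-0.259)·(0.15,-3.91) + 0.259·(-1.52,-5.41) = (-0.2825,-4.2985)
Shoelace sum Σ(x_i·y_{i+1} − x_{i+1}·y_i):
  i=1: 2.6037·3.3042 − -2.3132·0.3804 = +9.4831 (running +9.4831)
  i=2: -2.3132·0.2381 − -4.4791·3.3042 = +14.2491 (running +23.7322)
  i=3: -4.4791·-4.2985 − -0.2825·0.2381 = +19.3206 (running +43.0528)
  i=4: -0.2825·0.3804 − 2.6037·-4.2985 = +11.0847 (running +54.1374)
Area = |Σ|/2 = |54.1374|/2 = 27.0687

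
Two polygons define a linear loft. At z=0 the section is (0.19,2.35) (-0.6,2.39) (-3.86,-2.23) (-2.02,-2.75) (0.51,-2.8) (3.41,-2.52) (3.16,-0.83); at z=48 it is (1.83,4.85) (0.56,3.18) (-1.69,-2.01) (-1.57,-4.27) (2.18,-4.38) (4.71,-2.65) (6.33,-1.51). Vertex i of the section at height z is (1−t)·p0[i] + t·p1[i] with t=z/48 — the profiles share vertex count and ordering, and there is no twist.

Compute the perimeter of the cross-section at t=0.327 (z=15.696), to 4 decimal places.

Cross-section at t=0.327: each vertex is (1-t)·p0[i] + t·p1[i].
  v1: (1-0.327)·(0.19,2.35) + 0.327·(1.83,4.85) = (0.7263,3.1675)
  v2: (1-0.327)·(-0.6,2.39) + 0.327·(0.56,3.18) = (-0.2207,2.6483)
  v3: (1-0.327)·(-3.86,-2.23) + 0.327·(-1.69,-2.01) = (-3.1504,-2.1581)
  v4: (1-0.327)·(-2.02,-2.75) + 0.327·(-1.57,-4.27) = (-1.8729,-3.2470)
  v5: (1-0.327)·(0.51,-2.8) + 0.327·(2.18,-4.38) = (1.0561,-3.3167)
  v6: (1-0.327)·(3.41,-2.52) + 0.327·(4.71,-2.65) = (3.8351,-2.5625)
  v7: (1-0.327)·(3.16,-0.83) + 0.327·(6.33,-1.51) = (4.1966,-1.0524)
Perimeter = Σ |v_{i+1} − v_i|:
  edge 1→2: √(-0.9470² + -0.5192²) = 1.0799 (running 1.0799)
  edge 2→3: √(-2.9297² + -4.8064²) = 5.6289 (running 6.7089)
  edge 3→4: √(1.2776² + -1.0890²) = 1.6787 (running 8.3876)
  edge 4→5: √(2.9289² + -0.0696²) = 2.9298 (running 11.3173)
  edge 5→6: √(2.7790² + 0.7542²) = 2.8795 (running 14.1968)
  edge 6→7: √(0.3615² + 1.5101²) = 1.5528 (running 15.7497)
  edge 7→1: √(-3.4703² + 4.2199²) = 5.4635 (running 21.2132)
Perimeter = 21.2132

Perimeter at t=0.327: 21.2132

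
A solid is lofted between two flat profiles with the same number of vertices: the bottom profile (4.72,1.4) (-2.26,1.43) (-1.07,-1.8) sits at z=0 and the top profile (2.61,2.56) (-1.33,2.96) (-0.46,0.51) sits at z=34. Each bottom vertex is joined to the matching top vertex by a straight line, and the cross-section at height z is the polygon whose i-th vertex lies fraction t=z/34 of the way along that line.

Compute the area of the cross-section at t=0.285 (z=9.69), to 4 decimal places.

Cross-section at t=0.285: each vertex is (1-t)·p0[i] + t·p1[i].
  v1: (1-0.285)·(4.72,1.4) + 0.285·(2.61,2.56) = (4.1186,1.7306)
  v2: (1-0.285)·(-2.26,1.43) + 0.285·(-1.33,2.96) = (-1.9950,1.8660)
  v3: (1-0.285)·(-1.07,-1.8) + 0.285·(-0.46,0.51) = (-0.8962,-1.1417)
Shoelace sum Σ(x_i·y_{i+1} − x_{i+1}·y_i):
  i=1: 4.1186·1.8660 − -1.9950·1.7306 = +11.1381 (running +11.1381)
  i=2: -1.9950·-1.1417 − -0.8962·1.8660 = +3.9498 (running +15.0879)
  i=3: -0.8962·1.7306 − 4.1186·-1.1417 = +3.1512 (running +18.2390)
Area = |Σ|/2 = |18.2390|/2 = 9.1195

Area at t=0.285: 9.1195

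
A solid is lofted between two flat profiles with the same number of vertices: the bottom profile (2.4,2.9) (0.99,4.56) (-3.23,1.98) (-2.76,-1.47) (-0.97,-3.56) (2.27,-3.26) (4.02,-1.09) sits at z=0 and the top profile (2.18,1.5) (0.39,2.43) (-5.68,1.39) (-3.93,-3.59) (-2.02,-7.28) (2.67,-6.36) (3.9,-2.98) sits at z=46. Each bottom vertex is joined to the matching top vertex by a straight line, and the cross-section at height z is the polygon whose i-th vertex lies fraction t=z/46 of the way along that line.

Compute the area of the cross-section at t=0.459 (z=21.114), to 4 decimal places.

Cross-section at t=0.459: each vertex is (1-t)·p0[i] + t·p1[i].
  v1: (1-0.459)·(2.4,2.9) + 0.459·(2.18,1.5) = (2.2990,2.2574)
  v2: (1-0.459)·(0.99,4.56) + 0.459·(0.39,2.43) = (0.7146,3.5823)
  v3: (1-0.459)·(-3.23,1.98) + 0.459·(-5.68,1.39) = (-4.3545,1.7092)
  v4: (1-0.459)·(-2.76,-1.47) + 0.459·(-3.93,-3.59) = (-3.2970,-2.4431)
  v5: (1-0.459)·(-0.97,-3.56) + 0.459·(-2.02,-7.28) = (-1.4520,-5.2675)
  v6: (1-0.459)·(2.27,-3.26) + 0.459·(2.67,-6.36) = (2.4536,-4.6829)
  v7: (1-0.459)·(4.02,-1.09) + 0.459·(3.9,-2.98) = (3.9649,-1.9575)
Shoelace sum Σ(x_i·y_{i+1} − x_{i+1}·y_i):
  i=1: 2.2990·3.5823 − 0.7146·2.2574 = +6.6227 (running +6.6227)
  i=2: 0.7146·1.7092 − -4.3545·3.5823 = +16.8208 (running +23.4435)
  i=3: -4.3545·-2.4431 − -3.2970·1.7092 = +16.2738 (running +39.7173)
  i=4: -3.2970·-5.2675 − -1.4520·-2.4431 = +13.8198 (running +53.5371)
  i=5: -1.4520·-4.6829 − 2.4536·-5.2675 = +19.7236 (running +73.2607)
  i=6: 2.4536·-1.9575 − 3.9649·-4.6829 = +13.7644 (running +87.0251)
  i=7: 3.9649·2.2574 − 2.2990·-1.9575 = +13.4508 (running +100.4759)
Area = |Σ|/2 = |100.4759|/2 = 50.2379

Area at t=0.459: 50.2379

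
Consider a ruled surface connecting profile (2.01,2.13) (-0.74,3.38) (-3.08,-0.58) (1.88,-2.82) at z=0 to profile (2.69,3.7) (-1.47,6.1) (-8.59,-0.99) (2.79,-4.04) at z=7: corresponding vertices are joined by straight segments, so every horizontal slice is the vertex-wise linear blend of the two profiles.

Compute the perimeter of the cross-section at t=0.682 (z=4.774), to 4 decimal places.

Perimeter at t=0.682: 29.1091

Cross-section at t=0.682: each vertex is (1-t)·p0[i] + t·p1[i].
  v1: (1-0.682)·(2.01,2.13) + 0.682·(2.69,3.7) = (2.4738,3.2007)
  v2: (1-0.682)·(-0.74,3.38) + 0.682·(-1.47,6.1) = (-1.2379,5.2350)
  v3: (1-0.682)·(-3.08,-0.58) + 0.682·(-8.59,-0.99) = (-6.8378,-0.8596)
  v4: (1-0.682)·(1.88,-2.82) + 0.682·(2.79,-4.04) = (2.5006,-3.6520)
Perimeter = Σ |v_{i+1} − v_i|:
  edge 1→2: √(-3.7116² + 2.0343²) = 4.2326 (running 4.2326)
  edge 2→3: √(-5.6000² + -6.0947²) = 8.2767 (running 12.5093)
  edge 3→4: √(9.3384² + -2.7924²) = 9.7470 (running 22.2563)
  edge 4→1: √(-0.0269² + 6.8528²) = 6.8528 (running 29.1091)
Perimeter = 29.1091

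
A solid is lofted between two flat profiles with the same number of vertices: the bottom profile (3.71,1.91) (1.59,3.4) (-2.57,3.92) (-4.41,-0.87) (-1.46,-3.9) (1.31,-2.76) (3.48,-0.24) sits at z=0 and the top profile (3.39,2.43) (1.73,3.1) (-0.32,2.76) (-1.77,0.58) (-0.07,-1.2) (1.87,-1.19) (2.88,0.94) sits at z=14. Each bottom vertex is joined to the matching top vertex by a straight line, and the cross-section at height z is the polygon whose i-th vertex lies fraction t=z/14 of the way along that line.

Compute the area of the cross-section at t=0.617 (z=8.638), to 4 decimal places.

Area at t=0.617: 24.1067

Cross-section at t=0.617: each vertex is (1-t)·p0[i] + t·p1[i].
  v1: (1-0.617)·(3.71,1.91) + 0.617·(3.39,2.43) = (3.5126,2.2308)
  v2: (1-0.617)·(1.59,3.4) + 0.617·(1.73,3.1) = (1.6764,3.2149)
  v3: (1-0.617)·(-2.57,3.92) + 0.617·(-0.32,2.76) = (-1.1817,3.2043)
  v4: (1-0.617)·(-4.41,-0.87) + 0.617·(-1.77,0.58) = (-2.7811,0.0246)
  v5: (1-0.617)·(-1.46,-3.9) + 0.617·(-0.07,-1.2) = (-0.6024,-2.2341)
  v6: (1-0.617)·(1.31,-2.76) + 0.617·(1.87,-1.19) = (1.6555,-1.7913)
  v7: (1-0.617)·(3.48,-0.24) + 0.617·(2.88,0.94) = (3.1098,0.4881)
Shoelace sum Σ(x_i·y_{i+1} − x_{i+1}·y_i):
  i=1: 3.5126·3.2149 − 1.6764·2.2308 = +7.5528 (running +7.5528)
  i=2: 1.6764·3.2043 − -1.1817·3.2149 = +9.1708 (running +16.7236)
  i=3: -1.1817·0.0246 − -2.7811·3.2043 = +8.8824 (running +25.6059)
  i=4: -2.7811·-2.2341 − -0.6024·0.0246 = +6.2281 (running +31.8341)
  i=5: -0.6024·-1.7913 − 1.6555·-2.2341 = +4.7776 (running +36.6117)
  i=6: 1.6555·0.4881 − 3.1098·-1.7913 = +6.3786 (running +42.9903)
  i=7: 3.1098·2.2308 − 3.5126·0.4881 = +5.2231 (running +48.2135)
Area = |Σ|/2 = |48.2135|/2 = 24.1067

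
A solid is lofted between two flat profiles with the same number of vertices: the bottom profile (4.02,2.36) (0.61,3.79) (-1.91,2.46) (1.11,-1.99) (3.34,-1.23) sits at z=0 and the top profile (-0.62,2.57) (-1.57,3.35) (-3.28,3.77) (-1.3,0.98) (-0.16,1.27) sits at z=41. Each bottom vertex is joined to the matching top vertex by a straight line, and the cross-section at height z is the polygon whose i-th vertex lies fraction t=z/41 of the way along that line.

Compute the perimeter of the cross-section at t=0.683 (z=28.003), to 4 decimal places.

Cross-section at t=0.683: each vertex is (1-t)·p0[i] + t·p1[i].
  v1: (1-0.683)·(4.02,2.36) + 0.683·(-0.62,2.57) = (0.8509,2.5034)
  v2: (1-0.683)·(0.61,3.79) + 0.683·(-1.57,3.35) = (-0.8789,3.4895)
  v3: (1-0.683)·(-1.91,2.46) + 0.683·(-3.28,3.77) = (-2.8457,3.3547)
  v4: (1-0.683)·(1.11,-1.99) + 0.683·(-1.3,0.98) = (-0.5360,0.0385)
  v5: (1-0.683)·(3.34,-1.23) + 0.683·(-0.16,1.27) = (0.9495,0.4775)
Perimeter = Σ |v_{i+1} − v_i|:
  edge 1→2: √(-1.7298² + 0.9861²) = 1.9911 (running 1.9911)
  edge 2→3: √(-1.9668² + -0.1347²) = 1.9714 (running 3.9625)
  edge 3→4: √(2.3097² + -3.3162²) = 4.0413 (running 8.0038)
  edge 4→5: √(1.4855² + 0.4390²) = 1.5490 (running 9.5528)
  edge 5→1: √(-0.0986² + 2.0259²) = 2.0283 (running 11.5811)
Perimeter = 11.5811

Perimeter at t=0.683: 11.5811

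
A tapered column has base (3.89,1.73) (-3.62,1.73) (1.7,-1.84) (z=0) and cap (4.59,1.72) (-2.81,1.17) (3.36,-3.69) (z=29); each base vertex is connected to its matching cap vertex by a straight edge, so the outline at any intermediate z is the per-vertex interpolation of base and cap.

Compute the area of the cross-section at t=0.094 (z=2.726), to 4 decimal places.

Area at t=0.094: 13.9812

Cross-section at t=0.094: each vertex is (1-t)·p0[i] + t·p1[i].
  v1: (1-0.094)·(3.89,1.73) + 0.094·(4.59,1.72) = (3.9558,1.7291)
  v2: (1-0.094)·(-3.62,1.73) + 0.094·(-2.81,1.17) = (-3.5439,1.6774)
  v3: (1-0.094)·(1.7,-1.84) + 0.094·(3.36,-3.69) = (1.8560,-2.0139)
Shoelace sum Σ(x_i·y_{i+1} − x_{i+1}·y_i):
  i=1: 3.9558·1.6774 − -3.5439·1.7291 = +12.7628 (running +12.7628)
  i=2: -3.5439·-2.0139 − 1.8560·1.6774 = +4.0237 (running +16.7866)
  i=3: 1.8560·1.7291 − 3.9558·-2.0139 = +11.1758 (running +27.9624)
Area = |Σ|/2 = |27.9624|/2 = 13.9812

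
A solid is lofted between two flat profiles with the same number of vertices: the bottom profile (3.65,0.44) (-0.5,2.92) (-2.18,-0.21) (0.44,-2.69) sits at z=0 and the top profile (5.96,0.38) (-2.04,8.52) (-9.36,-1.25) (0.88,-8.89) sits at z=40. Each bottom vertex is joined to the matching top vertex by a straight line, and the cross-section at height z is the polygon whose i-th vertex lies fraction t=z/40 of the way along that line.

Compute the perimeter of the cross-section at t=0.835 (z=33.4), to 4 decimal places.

Cross-section at t=0.835: each vertex is (1-t)·p0[i] + t·p1[i].
  v1: (1-0.835)·(3.65,0.44) + 0.835·(5.96,0.38) = (5.5788,0.3899)
  v2: (1-0.835)·(-0.5,2.92) + 0.835·(-2.04,8.52) = (-1.7859,7.5960)
  v3: (1-0.835)·(-2.18,-0.21) + 0.835·(-9.36,-1.25) = (-8.1753,-1.0784)
  v4: (1-0.835)·(0.44,-2.69) + 0.835·(0.88,-8.89) = (0.8074,-7.8670)
Perimeter = Σ |v_{i+1} − v_i|:
  edge 1→2: √(-7.3647² + 7.2061²) = 10.3038 (running 10.3038)
  edge 2→3: √(-6.3894² + -8.6744²) = 10.7736 (running 21.0773)
  edge 3→4: √(8.9827² + -6.7886²) = 11.2594 (running 32.3367)
  edge 4→1: √(4.7714² + 8.2569²) = 9.5364 (running 41.8731)
Perimeter = 41.8731

Perimeter at t=0.835: 41.8731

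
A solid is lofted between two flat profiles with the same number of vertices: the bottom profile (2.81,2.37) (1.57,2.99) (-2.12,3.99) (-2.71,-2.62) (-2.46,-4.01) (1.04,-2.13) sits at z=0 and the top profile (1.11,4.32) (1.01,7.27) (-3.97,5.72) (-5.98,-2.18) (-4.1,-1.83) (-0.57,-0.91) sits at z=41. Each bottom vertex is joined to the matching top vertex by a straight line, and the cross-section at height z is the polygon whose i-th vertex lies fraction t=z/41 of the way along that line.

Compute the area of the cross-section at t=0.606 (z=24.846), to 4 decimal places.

Area at t=0.606: 36.6487

Cross-section at t=0.606: each vertex is (1-t)·p0[i] + t·p1[i].
  v1: (1-0.606)·(2.81,2.37) + 0.606·(1.11,4.32) = (1.7798,3.5517)
  v2: (1-0.606)·(1.57,2.99) + 0.606·(1.01,7.27) = (1.2306,5.5837)
  v3: (1-0.606)·(-2.12,3.99) + 0.606·(-3.97,5.72) = (-3.2411,5.0384)
  v4: (1-0.606)·(-2.71,-2.62) + 0.606·(-5.98,-2.18) = (-4.6916,-2.3534)
  v5: (1-0.606)·(-2.46,-4.01) + 0.606·(-4.1,-1.83) = (-3.4538,-2.6889)
  v6: (1-0.606)·(1.04,-2.13) + 0.606·(-0.57,-0.91) = (0.0643,-1.3907)
Shoelace sum Σ(x_i·y_{i+1} − x_{i+1}·y_i):
  i=1: 1.7798·5.5837 − 1.2306·3.5517 = +5.5670 (running +5.5670)
  i=2: 1.2306·5.0384 − -3.2411·5.5837 = +24.2977 (running +29.8647)
  i=3: -3.2411·-2.3534 − -4.6916·5.0384 = +31.2656 (running +61.1303)
  i=4: -4.6916·-2.6889 − -3.4538·-2.3534 = +4.4873 (running +65.6176)
  i=5: -3.4538·-1.3907 − 0.0643·-2.6889 = +4.9762 (running +70.5938)
  i=6: 0.0643·3.5517 − 1.7798·-1.3907 = +2.7036 (running +73.2974)
Area = |Σ|/2 = |73.2974|/2 = 36.6487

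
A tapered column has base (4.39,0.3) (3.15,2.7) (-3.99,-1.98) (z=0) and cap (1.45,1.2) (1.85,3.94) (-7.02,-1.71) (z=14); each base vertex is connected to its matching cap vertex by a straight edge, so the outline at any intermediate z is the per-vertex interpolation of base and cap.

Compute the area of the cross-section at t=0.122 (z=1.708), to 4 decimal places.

Cross-section at t=0.122: each vertex is (1-t)·p0[i] + t·p1[i].
  v1: (1-0.122)·(4.39,0.3) + 0.122·(1.45,1.2) = (4.0313,0.4098)
  v2: (1-0.122)·(3.15,2.7) + 0.122·(1.85,3.94) = (2.9914,2.8513)
  v3: (1-0.122)·(-3.99,-1.98) + 0.122·(-7.02,-1.71) = (-4.3597,-1.9471)
Shoelace sum Σ(x_i·y_{i+1} − x_{i+1}·y_i):
  i=1: 4.0313·2.8513 − 2.9914·0.4098 = +10.2685 (running +10.2685)
  i=2: 2.9914·-1.9471 − -4.3597·2.8513 = +6.6062 (running +16.8747)
  i=3: -4.3597·0.4098 − 4.0313·-1.9471 = +6.0626 (running +22.9374)
Area = |Σ|/2 = |22.9374|/2 = 11.4687

Area at t=0.122: 11.4687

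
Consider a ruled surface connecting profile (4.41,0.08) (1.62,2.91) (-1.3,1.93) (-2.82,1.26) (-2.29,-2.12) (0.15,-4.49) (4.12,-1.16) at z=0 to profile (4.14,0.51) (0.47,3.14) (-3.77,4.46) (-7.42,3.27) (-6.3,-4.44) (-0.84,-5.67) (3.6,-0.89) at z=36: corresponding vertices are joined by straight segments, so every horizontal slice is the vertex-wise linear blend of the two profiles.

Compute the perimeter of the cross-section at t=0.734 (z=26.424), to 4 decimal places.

Cross-section at t=0.734: each vertex is (1-t)·p0[i] + t·p1[i].
  v1: (1-0.734)·(4.41,0.08) + 0.734·(4.14,0.51) = (4.2118,0.3956)
  v2: (1-0.734)·(1.62,2.91) + 0.734·(0.47,3.14) = (0.7759,3.0788)
  v3: (1-0.734)·(-1.3,1.93) + 0.734·(-3.77,4.46) = (-3.1130,3.7870)
  v4: (1-0.734)·(-2.82,1.26) + 0.734·(-7.42,3.27) = (-6.1964,2.7353)
  v5: (1-0.734)·(-2.29,-2.12) + 0.734·(-6.3,-4.44) = (-5.2333,-3.8229)
  v6: (1-0.734)·(0.15,-4.49) + 0.734·(-0.84,-5.67) = (-0.5767,-5.3561)
  v7: (1-0.734)·(4.12,-1.16) + 0.734·(3.6,-0.89) = (3.7383,-0.9618)
Perimeter = Σ |v_{i+1} − v_i|:
  edge 1→2: √(-3.4359² + 2.6832²) = 4.3595 (running 4.3595)
  edge 2→3: √(-3.8889² + 0.7082²) = 3.9528 (running 8.3123)
  edge 3→4: √(-3.0834² + -1.0517²) = 3.2578 (running 11.5702)
  edge 4→5: √(0.9631² + -6.5582²) = 6.6286 (running 18.1987)
  edge 5→6: √(4.6567² + -1.5332²) = 4.9026 (running 23.1013)
  edge 6→7: √(4.3150² + 4.3943²) = 6.1586 (running 29.2600)
  edge 7→1: √(0.4735² + 1.3574²) = 1.4377 (running 30.6976)
Perimeter = 30.6976

Perimeter at t=0.734: 30.6976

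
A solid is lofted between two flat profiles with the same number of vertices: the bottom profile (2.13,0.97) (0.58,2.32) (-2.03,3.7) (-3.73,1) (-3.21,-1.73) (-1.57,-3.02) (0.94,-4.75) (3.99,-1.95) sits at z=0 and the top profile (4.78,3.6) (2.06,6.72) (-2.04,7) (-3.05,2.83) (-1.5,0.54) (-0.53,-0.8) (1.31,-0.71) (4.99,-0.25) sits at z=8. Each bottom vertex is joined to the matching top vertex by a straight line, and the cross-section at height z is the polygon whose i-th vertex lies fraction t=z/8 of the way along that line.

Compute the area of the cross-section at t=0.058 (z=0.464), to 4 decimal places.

Area at t=0.058: 37.9293

Cross-section at t=0.058: each vertex is (1-t)·p0[i] + t·p1[i].
  v1: (1-0.058)·(2.13,0.97) + 0.058·(4.78,3.6) = (2.2837,1.1225)
  v2: (1-0.058)·(0.58,2.32) + 0.058·(2.06,6.72) = (0.6658,2.5752)
  v3: (1-0.058)·(-2.03,3.7) + 0.058·(-2.04,7) = (-2.0306,3.8914)
  v4: (1-0.058)·(-3.73,1) + 0.058·(-3.05,2.83) = (-3.6906,1.1061)
  v5: (1-0.058)·(-3.21,-1.73) + 0.058·(-1.5,0.54) = (-3.1108,-1.5983)
  v6: (1-0.058)·(-1.57,-3.02) + 0.058·(-0.53,-0.8) = (-1.5097,-2.8912)
  v7: (1-0.058)·(0.94,-4.75) + 0.058·(1.31,-0.71) = (0.9615,-4.5157)
  v8: (1-0.058)·(3.99,-1.95) + 0.058·(4.99,-0.25) = (4.0480,-1.8514)
Shoelace sum Σ(x_i·y_{i+1} − x_{i+1}·y_i):
  i=1: 2.2837·2.5752 − 0.6658·1.1225 = +5.1336 (running +5.1336)
  i=2: 0.6658·3.8914 − -2.0306·2.5752 = +7.8202 (running +12.9538)
  i=3: -2.0306·1.1061 − -3.6906·3.8914 = +12.1153 (running +25.0691)
  i=4: -3.6906·-1.5983 − -3.1108·1.1061 = +9.3398 (running +34.4089)
  i=5: -3.1108·-2.8912 − -1.5097·-1.5983 = +6.5811 (running +40.9900)
  i=6: -1.5097·-4.5157 − 0.9615·-2.8912 = +9.5970 (running +50.5871)
  i=7: 0.9615·-1.8514 − 4.0480·-4.5157 = +16.4994 (running +67.0865)
  i=8: 4.0480·1.1225 − 2.2837·-1.8514 = +8.7721 (running +75.8586)
Area = |Σ|/2 = |75.8586|/2 = 37.9293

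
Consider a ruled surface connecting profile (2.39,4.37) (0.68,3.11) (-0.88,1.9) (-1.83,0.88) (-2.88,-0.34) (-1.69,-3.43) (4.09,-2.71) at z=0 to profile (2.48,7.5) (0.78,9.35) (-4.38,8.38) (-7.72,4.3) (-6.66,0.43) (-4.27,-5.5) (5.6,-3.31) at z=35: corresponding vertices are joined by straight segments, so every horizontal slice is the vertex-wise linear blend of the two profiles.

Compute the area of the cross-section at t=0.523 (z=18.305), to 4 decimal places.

Area at t=0.523: 76.8373

Cross-section at t=0.523: each vertex is (1-t)·p0[i] + t·p1[i].
  v1: (1-0.523)·(2.39,4.37) + 0.523·(2.48,7.5) = (2.4371,6.0070)
  v2: (1-0.523)·(0.68,3.11) + 0.523·(0.78,9.35) = (0.7323,6.3735)
  v3: (1-0.523)·(-0.88,1.9) + 0.523·(-4.38,8.38) = (-2.7105,5.2890)
  v4: (1-0.523)·(-1.83,0.88) + 0.523·(-7.72,4.3) = (-4.9105,2.6687)
  v5: (1-0.523)·(-2.88,-0.34) + 0.523·(-6.66,0.43) = (-4.8569,0.0627)
  v6: (1-0.523)·(-1.69,-3.43) + 0.523·(-4.27,-5.5) = (-3.0393,-4.5126)
  v7: (1-0.523)·(4.09,-2.71) + 0.523·(5.6,-3.31) = (4.8797,-3.0238)
Shoelace sum Σ(x_i·y_{i+1} − x_{i+1}·y_i):
  i=1: 2.4371·6.3735 − 0.7323·6.0070 = +11.1338 (running +11.1338)
  i=2: 0.7323·5.2890 − -2.7105·6.3735 = +21.1486 (running +32.2824)
  i=3: -2.7105·2.6687 − -4.9105·5.2890 = +18.7383 (running +51.0207)
  i=4: -4.9105·0.0627 − -4.8569·2.6687 = +12.6536 (running +63.6742)
  i=5: -4.8569·-4.5126 − -3.0393·0.0627 = +22.1081 (running +85.7823)
  i=6: -3.0393·-3.0238 − 4.8797·-4.5126 = +31.2107 (running +116.9930)
  i=7: 4.8797·6.0070 − 2.4371·-3.0238 = +36.6817 (running +153.6747)
Area = |Σ|/2 = |153.6747|/2 = 76.8373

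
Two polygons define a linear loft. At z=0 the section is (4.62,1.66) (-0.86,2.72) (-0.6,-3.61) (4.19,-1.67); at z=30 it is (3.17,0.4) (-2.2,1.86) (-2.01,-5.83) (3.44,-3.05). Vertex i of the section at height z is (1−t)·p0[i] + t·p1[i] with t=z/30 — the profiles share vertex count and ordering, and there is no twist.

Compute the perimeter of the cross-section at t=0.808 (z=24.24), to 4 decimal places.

Perimeter at t=0.808: 22.3596

Cross-section at t=0.808: each vertex is (1-t)·p0[i] + t·p1[i].
  v1: (1-0.808)·(4.62,1.66) + 0.808·(3.17,0.4) = (3.4484,0.6419)
  v2: (1-0.808)·(-0.86,2.72) + 0.808·(-2.2,1.86) = (-1.9427,2.0251)
  v3: (1-0.808)·(-0.6,-3.61) + 0.808·(-2.01,-5.83) = (-1.7393,-5.4038)
  v4: (1-0.808)·(4.19,-1.67) + 0.808·(3.44,-3.05) = (3.5840,-2.7850)
Perimeter = Σ |v_{i+1} − v_i|:
  edge 1→2: √(-5.3911² + 1.3832²) = 5.5657 (running 5.5657)
  edge 2→3: √(0.2034² + -7.4289²) = 7.4317 (running 12.9974)
  edge 3→4: √(5.3233² + 2.6187²) = 5.9325 (running 18.9299)
  edge 4→1: √(-0.1356² + 3.4270²) = 3.4296 (running 22.3596)
Perimeter = 22.3596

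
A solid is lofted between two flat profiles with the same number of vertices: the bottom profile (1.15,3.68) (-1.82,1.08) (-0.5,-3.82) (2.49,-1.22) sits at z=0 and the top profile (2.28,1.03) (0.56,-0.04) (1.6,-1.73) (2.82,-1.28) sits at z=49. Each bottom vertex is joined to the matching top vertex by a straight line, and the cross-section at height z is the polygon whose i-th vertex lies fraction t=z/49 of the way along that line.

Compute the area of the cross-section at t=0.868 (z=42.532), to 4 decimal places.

Area at t=0.868: 4.8414

Cross-section at t=0.868: each vertex is (1-t)·p0[i] + t·p1[i].
  v1: (1-0.868)·(1.15,3.68) + 0.868·(2.28,1.03) = (2.1308,1.3798)
  v2: (1-0.868)·(-1.82,1.08) + 0.868·(0.56,-0.04) = (0.2458,0.1078)
  v3: (1-0.868)·(-0.5,-3.82) + 0.868·(1.6,-1.73) = (1.3228,-2.0059)
  v4: (1-0.868)·(2.49,-1.22) + 0.868·(2.82,-1.28) = (2.7764,-1.2721)
Shoelace sum Σ(x_i·y_{i+1} − x_{i+1}·y_i):
  i=1: 2.1308·0.1078 − 0.2458·1.3798 = -0.1094 (running -0.1094)
  i=2: 0.2458·-2.0059 − 1.3228·0.1078 = -0.6358 (running -0.7452)
  i=3: 1.3228·-1.2721 − 2.7764·-2.0059 = +3.8865 (running +3.1413)
  i=4: 2.7764·1.3798 − 2.1308·-1.2721 = +6.5415 (running +9.6828)
Area = |Σ|/2 = |9.6828|/2 = 4.8414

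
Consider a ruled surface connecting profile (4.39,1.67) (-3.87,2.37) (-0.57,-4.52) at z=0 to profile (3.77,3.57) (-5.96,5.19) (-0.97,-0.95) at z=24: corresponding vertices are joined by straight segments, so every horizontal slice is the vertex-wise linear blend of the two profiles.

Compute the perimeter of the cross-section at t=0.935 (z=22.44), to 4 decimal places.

Perimeter at t=0.935: 24.2766

Cross-section at t=0.935: each vertex is (1-t)·p0[i] + t·p1[i].
  v1: (1-0.935)·(4.39,1.67) + 0.935·(3.77,3.57) = (3.8103,3.4465)
  v2: (1-0.935)·(-3.87,2.37) + 0.935·(-5.96,5.19) = (-5.8242,5.0067)
  v3: (1-0.935)·(-0.57,-4.52) + 0.935·(-0.97,-0.95) = (-0.9440,-1.1820)
Perimeter = Σ |v_{i+1} − v_i|:
  edge 1→2: √(-9.6345² + 1.5602²) = 9.7600 (running 9.7600)
  edge 2→3: √(4.8802² + -6.1888²) = 7.8814 (running 17.6414)
  edge 3→1: √(4.7543² + 4.6285²) = 6.6353 (running 24.2766)
Perimeter = 24.2766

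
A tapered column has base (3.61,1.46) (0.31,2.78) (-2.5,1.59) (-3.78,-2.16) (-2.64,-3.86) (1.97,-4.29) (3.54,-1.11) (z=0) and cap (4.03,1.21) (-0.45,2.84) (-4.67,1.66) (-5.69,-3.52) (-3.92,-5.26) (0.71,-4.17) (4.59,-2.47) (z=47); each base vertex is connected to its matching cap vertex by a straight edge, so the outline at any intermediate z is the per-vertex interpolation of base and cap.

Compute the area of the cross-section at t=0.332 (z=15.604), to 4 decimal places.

Area at t=0.332: 45.5984

Cross-section at t=0.332: each vertex is (1-t)·p0[i] + t·p1[i].
  v1: (1-0.332)·(3.61,1.46) + 0.332·(4.03,1.21) = (3.7494,1.3770)
  v2: (1-0.332)·(0.31,2.78) + 0.332·(-0.45,2.84) = (0.0577,2.7999)
  v3: (1-0.332)·(-2.5,1.59) + 0.332·(-4.67,1.66) = (-3.2204,1.6132)
  v4: (1-0.332)·(-3.78,-2.16) + 0.332·(-5.69,-3.52) = (-4.4141,-2.6115)
  v5: (1-0.332)·(-2.64,-3.86) + 0.332·(-3.92,-5.26) = (-3.0650,-4.3248)
  v6: (1-0.332)·(1.97,-4.29) + 0.332·(0.71,-4.17) = (1.5517,-4.2502)
  v7: (1-0.332)·(3.54,-1.11) + 0.332·(4.59,-2.47) = (3.8886,-1.5615)
Shoelace sum Σ(x_i·y_{i+1} − x_{i+1}·y_i):
  i=1: 3.7494·2.7999 − 0.0577·1.3770 = +10.4187 (running +10.4187)
  i=2: 0.0577·1.6132 − -3.2204·2.7999 = +9.1100 (running +19.5287)
  i=3: -3.2204·-2.6115 − -4.4141·1.6132 = +15.5313 (running +35.0600)
  i=4: -4.4141·-4.3248 − -3.0650·-2.6115 = +11.0860 (running +46.1460)
  i=5: -3.0650·-4.2502 − 1.5517·-4.3248 = +19.7373 (running +65.8833)
  i=6: 1.5517·-1.5615 − 3.8886·-4.2502 = +14.1042 (running +79.9875)
  i=7: 3.8886·1.3770 − 3.7494·-1.5615 = +11.2094 (running +91.1969)
Area = |Σ|/2 = |91.1969|/2 = 45.5984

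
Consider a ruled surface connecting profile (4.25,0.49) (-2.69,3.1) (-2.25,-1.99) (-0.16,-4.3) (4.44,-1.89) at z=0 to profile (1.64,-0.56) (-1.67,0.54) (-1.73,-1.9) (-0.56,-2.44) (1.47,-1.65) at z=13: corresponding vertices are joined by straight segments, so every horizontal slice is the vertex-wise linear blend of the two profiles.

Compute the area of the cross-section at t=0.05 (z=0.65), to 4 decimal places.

Cross-section at t=0.05: each vertex is (1-t)·p0[i] + t·p1[i].
  v1: (1-0.05)·(4.25,0.49) + 0.05·(1.64,-0.56) = (4.1195,0.4375)
  v2: (1-0.05)·(-2.69,3.1) + 0.05·(-1.67,0.54) = (-2.6390,2.9720)
  v3: (1-0.05)·(-2.25,-1.99) + 0.05·(-1.73,-1.9) = (-2.2240,-1.9855)
  v4: (1-0.05)·(-0.16,-4.3) + 0.05·(-0.56,-2.44) = (-0.1800,-4.2070)
  v5: (1-0.05)·(4.44,-1.89) + 0.05·(1.47,-1.65) = (4.2915,-1.8780)
Shoelace sum Σ(x_i·y_{i+1} − x_{i+1}·y_i):
  i=1: 4.1195·2.9720 − -2.6390·0.4375 = +13.3977 (running +13.3977)
  i=2: -2.6390·-1.9855 − -2.2240·2.9720 = +11.8495 (running +25.2472)
  i=3: -2.2240·-4.2070 − -0.1800·-1.9855 = +8.9990 (running +34.2462)
  i=4: -0.1800·-1.8780 − 4.2915·-4.2070 = +18.3924 (running +52.6385)
  i=5: 4.2915·0.4375 − 4.1195·-1.8780 = +9.6140 (running +62.2525)
Area = |Σ|/2 = |62.2525|/2 = 31.1262

Area at t=0.05: 31.1262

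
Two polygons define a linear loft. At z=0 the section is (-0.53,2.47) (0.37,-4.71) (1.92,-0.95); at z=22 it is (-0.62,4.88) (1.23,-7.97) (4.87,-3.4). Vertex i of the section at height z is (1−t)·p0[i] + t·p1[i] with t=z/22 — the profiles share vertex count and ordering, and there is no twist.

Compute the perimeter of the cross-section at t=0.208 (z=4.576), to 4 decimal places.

Perimeter at t=0.208: 18.2300

Cross-section at t=0.208: each vertex is (1-t)·p0[i] + t·p1[i].
  v1: (1-0.208)·(-0.53,2.47) + 0.208·(-0.62,4.88) = (-0.5487,2.9713)
  v2: (1-0.208)·(0.37,-4.71) + 0.208·(1.23,-7.97) = (0.5489,-5.3881)
  v3: (1-0.208)·(1.92,-0.95) + 0.208·(4.87,-3.4) = (2.5336,-1.4596)
Perimeter = Σ |v_{i+1} − v_i|:
  edge 1→2: √(1.0976² + -8.3594²) = 8.4311 (running 8.4311)
  edge 2→3: √(1.9847² + 3.9285²) = 4.4014 (running 12.8325)
  edge 3→1: √(-3.0823² + 4.4309²) = 5.3975 (running 18.2300)
Perimeter = 18.2300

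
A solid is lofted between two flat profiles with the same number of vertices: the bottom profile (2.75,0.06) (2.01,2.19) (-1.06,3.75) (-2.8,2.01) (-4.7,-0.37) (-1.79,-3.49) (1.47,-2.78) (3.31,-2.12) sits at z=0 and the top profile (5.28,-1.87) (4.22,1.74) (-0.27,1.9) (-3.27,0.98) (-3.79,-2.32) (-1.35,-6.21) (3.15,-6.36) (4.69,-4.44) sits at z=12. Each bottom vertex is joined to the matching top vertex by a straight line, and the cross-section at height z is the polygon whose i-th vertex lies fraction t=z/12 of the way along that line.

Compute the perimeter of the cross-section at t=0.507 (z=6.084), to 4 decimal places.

Cross-section at t=0.507: each vertex is (1-t)·p0[i] + t·p1[i].
  v1: (1-0.507)·(2.75,0.06) + 0.507·(5.28,-1.87) = (4.0327,-0.9185)
  v2: (1-0.507)·(2.01,2.19) + 0.507·(4.22,1.74) = (3.1305,1.9618)
  v3: (1-0.507)·(-1.06,3.75) + 0.507·(-0.27,1.9) = (-0.6595,2.8120)
  v4: (1-0.507)·(-2.8,2.01) + 0.507·(-3.27,0.98) = (-3.0383,1.4878)
  v5: (1-0.507)·(-4.7,-0.37) + 0.507·(-3.79,-2.32) = (-4.2386,-1.3586)
  v6: (1-0.507)·(-1.79,-3.49) + 0.507·(-1.35,-6.21) = (-1.5669,-4.8690)
  v7: (1-0.507)·(1.47,-2.78) + 0.507·(3.15,-6.36) = (2.3218,-4.5951)
  v8: (1-0.507)·(3.31,-2.12) + 0.507·(4.69,-4.44) = (4.0097,-3.2962)
Perimeter = Σ |v_{i+1} − v_i|:
  edge 1→2: √(-0.9022² + 2.8804²) = 3.0184 (running 3.0184)
  edge 2→3: √(-3.7899² + 0.8502²) = 3.8841 (running 6.9025)
  edge 3→4: √(-2.3788² + -1.3243²) = 2.7226 (running 9.6251)
  edge 4→5: √(-1.2003² + -2.8464²) = 3.0892 (running 12.7143)
  edge 5→6: √(2.6717² + -3.5104²) = 4.4114 (running 17.1257)
  edge 6→7: √(3.8887² + 0.2740²) = 3.8983 (running 21.0240)
  edge 7→8: √(1.6879² + 1.2988²) = 2.1298 (running 23.1538)
  edge 8→1: √(0.0230² + 2.3777²) = 2.3778 (running 25.5316)
Perimeter = 25.5316

Perimeter at t=0.507: 25.5316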